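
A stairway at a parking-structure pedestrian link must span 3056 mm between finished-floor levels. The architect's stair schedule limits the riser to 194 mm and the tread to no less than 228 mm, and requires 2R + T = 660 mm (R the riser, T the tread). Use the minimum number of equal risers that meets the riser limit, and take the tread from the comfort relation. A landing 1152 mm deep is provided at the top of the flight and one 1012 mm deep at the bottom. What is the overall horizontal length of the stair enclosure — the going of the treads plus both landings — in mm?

3056 / 194 = 15.753 → round up to 16 risers.
Riser R = 3056 / 16 = 191 mm, within the 194 mm limit.
T = 660 − 2·191 = 278 mm, which satisfies the 228 mm minimum.
Going = (16 − 1) × 278 = 4170 mm.
Enclosure = 4170 + 1152 + 1012 = 6334 mm.

6334 mm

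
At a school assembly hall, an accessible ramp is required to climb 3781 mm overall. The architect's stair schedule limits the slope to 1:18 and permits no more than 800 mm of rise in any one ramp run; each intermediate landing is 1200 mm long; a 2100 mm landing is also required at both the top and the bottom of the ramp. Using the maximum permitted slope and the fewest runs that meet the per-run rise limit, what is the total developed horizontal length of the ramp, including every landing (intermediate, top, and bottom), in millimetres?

3781 / 800 = 4.726 → round up to 5 ramp runs. That means 4 intermediate landings.
Ramp run (horizontal) at 1:18: 3781 × 18 = 68058 mm.
Intermediate landings: 4 × 1200 = 4800 mm.
Top and bottom landings: 2 × 2100 = 4200 mm.
Total = 68058 + 4800 + 4200 = 77058 mm.

77058 mm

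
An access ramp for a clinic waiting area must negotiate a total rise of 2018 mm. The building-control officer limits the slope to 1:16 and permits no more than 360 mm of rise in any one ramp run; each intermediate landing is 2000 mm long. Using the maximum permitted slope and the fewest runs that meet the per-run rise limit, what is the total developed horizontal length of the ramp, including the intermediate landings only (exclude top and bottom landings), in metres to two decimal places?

⌈2018/360⌉ = 6 ramp runs. That means 5 intermediate landings.
Horizontal run for 2018 mm of rise at 1:16 is 2018 × 16 = 32288 mm.
5 intermediate landings contribute 5 × 2000 = 10000 mm.
Total developed length = 32288 + 10000 = 42288 mm.
= 42.29 m.

42.29 m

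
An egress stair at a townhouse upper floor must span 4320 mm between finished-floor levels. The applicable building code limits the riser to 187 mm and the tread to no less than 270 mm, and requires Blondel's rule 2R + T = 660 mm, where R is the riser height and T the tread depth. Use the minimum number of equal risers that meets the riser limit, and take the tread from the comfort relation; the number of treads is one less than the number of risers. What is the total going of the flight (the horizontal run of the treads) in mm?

At most 187 each: 4320/187 = 23.10, giving 24 risers.
R = 4320 ÷ 24 = 180 mm.
From 2R + T = 660: T = 660 − 360 = 300 mm.
24 risers give 23 treads; going = 23 × 300 = 6900 mm.

6900 mm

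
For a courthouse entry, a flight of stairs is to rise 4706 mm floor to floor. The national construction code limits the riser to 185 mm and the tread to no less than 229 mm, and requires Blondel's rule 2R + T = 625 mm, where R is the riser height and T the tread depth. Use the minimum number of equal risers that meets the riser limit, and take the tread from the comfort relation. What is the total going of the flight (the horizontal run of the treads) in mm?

6575 mm

At most 185 each: 4706/185 = 25.44, giving 26 risers.
R = 4706 ÷ 26 = 181 mm.
T = 625 − 2·181 = 263 mm, which satisfies the 229 mm minimum.
Going = (26 − 1) × 263 = 6575 mm.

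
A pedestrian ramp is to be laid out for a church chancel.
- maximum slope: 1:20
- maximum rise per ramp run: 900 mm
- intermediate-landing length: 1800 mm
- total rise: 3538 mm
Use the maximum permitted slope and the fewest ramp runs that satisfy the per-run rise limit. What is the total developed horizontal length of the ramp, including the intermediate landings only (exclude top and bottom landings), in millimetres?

76160 mm

At most 900 each: 3538/900 = 3.93, giving 4 ramp runs. That means 3 intermediate landings.
Ramp run (horizontal) at 1:20: 3538 × 20 = 70760 mm.
Intermediate landings: 3 × 1800 = 5400 mm.
Developed length = 70760 + 5400 = 76160 mm.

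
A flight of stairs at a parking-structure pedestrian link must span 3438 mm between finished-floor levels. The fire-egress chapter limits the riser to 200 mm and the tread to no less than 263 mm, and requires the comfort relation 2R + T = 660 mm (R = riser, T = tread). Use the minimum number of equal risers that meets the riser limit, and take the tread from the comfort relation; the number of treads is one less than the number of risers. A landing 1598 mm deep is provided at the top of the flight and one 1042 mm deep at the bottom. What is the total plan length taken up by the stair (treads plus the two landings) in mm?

3438 / 200 = 17.190 → round up to 18 risers.
R = 3438 ÷ 18 = 191 mm.
Tread T = 660 − 2 × 191 = 278 mm (≥ 263 mm).
Treads = 18 − 1 = 17; going = 17 × 278 = 4726 mm.
Add landings: 4726 + 1598 + 1042 = 7366 mm.

7366 mm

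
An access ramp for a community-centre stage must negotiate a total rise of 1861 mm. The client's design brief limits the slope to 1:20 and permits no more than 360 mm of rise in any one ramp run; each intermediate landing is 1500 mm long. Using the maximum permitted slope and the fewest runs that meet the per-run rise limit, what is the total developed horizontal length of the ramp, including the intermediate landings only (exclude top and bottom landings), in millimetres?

44720 mm

⌈1861/360⌉ = 6 ramp runs. That means 5 intermediate landings.
Ramp run (horizontal) at 1:20: 1861 × 20 = 37220 mm.
5 intermediate landings contribute 5 × 1500 = 7500 mm.
Developed length = 37220 + 7500 = 44720 mm.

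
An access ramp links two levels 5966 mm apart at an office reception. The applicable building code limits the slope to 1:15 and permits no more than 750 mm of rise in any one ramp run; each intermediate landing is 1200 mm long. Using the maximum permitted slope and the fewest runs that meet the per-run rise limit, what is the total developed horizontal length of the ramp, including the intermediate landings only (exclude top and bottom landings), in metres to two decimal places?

⌈5966/750⌉ = 8 ramp runs. That means 7 intermediate landings.
Ramp run (horizontal) at 1:15: 5966 × 15 = 89490 mm.
Intermediate landings: 7 × 1200 = 8400 mm.
Total developed length = 89490 + 8400 = 97890 mm.
= 97.89 m.

97.89 m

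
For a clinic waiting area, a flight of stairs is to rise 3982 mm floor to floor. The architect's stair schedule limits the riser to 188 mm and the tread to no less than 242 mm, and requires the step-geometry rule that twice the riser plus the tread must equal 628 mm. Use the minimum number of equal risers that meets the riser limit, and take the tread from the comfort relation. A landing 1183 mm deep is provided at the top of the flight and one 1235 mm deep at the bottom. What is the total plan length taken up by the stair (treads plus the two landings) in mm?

8004 mm

3982 / 188 = 21.18, so 22 risers are needed.
Riser R = 3982 / 22 = 181 mm, within the 188 mm limit.
T = 628 − 2·181 = 266 mm, which satisfies the 242 mm minimum.
Going = (22 − 1) × 266 = 5586 mm.
Enclosure = 5586 + 1183 + 1235 = 8004 mm.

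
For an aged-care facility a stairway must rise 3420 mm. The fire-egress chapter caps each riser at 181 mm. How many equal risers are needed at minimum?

⌈3420/181⌉ = 19 risers.

19 risers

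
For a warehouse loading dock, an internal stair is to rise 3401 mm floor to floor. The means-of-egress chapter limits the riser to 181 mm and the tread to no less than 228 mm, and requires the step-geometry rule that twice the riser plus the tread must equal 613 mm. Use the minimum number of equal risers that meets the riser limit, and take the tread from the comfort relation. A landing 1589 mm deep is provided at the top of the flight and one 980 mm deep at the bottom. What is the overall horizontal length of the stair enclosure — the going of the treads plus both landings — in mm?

7159 mm

⌈3401/181⌉ = 19 risers.
Each riser is 3401/19 = 179 mm (≤ 181 mm).
Tread T = 613 − 2 × 179 = 255 mm (≥ 228 mm).
19 risers give 18 treads; going = 18 × 255 = 4590 mm.
Add landings: 4590 + 1589 + 980 = 7159 mm.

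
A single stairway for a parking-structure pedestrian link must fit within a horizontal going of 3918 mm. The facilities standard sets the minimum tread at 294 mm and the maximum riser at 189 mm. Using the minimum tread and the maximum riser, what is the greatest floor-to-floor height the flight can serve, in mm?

Treads that fit: ⌊3918 / 294⌋ = 13.
Risers = treads + 1 = 14.
Maximum height = 14 × 189 = 2646 mm.

2646 mm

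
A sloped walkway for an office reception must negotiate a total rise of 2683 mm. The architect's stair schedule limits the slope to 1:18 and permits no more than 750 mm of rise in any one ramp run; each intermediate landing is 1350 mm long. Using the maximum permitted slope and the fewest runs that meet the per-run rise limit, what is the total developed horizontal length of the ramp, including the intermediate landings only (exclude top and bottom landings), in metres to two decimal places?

52.34 m

At most 750 each: 2683/750 = 3.58, giving 4 ramp runs. That means 3 intermediate landings.
Horizontal run for 2683 mm of rise at 1:18 is 2683 × 18 = 48294 mm.
3 intermediate landings contribute 3 × 1350 = 4050 mm.
Total developed length = 48294 + 4050 = 52344 mm.
= 52.34 m.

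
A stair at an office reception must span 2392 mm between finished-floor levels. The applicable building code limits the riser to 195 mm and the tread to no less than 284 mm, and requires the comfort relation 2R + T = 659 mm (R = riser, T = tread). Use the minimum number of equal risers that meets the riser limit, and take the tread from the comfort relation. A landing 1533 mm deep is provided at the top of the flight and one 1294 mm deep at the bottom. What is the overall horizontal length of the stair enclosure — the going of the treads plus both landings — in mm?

2392 / 195 = 12.27, so 13 risers are needed.
Each riser is 2392/13 = 184 mm (≤ 195 mm).
Tread T = 659 − 2 × 184 = 291 mm (≥ 284 mm).
Going = (13 − 1) × 291 = 3492 mm.
Add landings: 3492 + 1533 + 1294 = 6319 mm.

6319 mm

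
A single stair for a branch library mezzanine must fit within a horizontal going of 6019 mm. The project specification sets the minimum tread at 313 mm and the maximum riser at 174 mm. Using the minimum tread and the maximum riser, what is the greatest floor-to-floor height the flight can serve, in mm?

6019 / 313 = 19.23, so 19 treads fit.
Risers = treads + 1 = 20.
Maximum height = 20 × 174 = 3480 mm.

3480 mm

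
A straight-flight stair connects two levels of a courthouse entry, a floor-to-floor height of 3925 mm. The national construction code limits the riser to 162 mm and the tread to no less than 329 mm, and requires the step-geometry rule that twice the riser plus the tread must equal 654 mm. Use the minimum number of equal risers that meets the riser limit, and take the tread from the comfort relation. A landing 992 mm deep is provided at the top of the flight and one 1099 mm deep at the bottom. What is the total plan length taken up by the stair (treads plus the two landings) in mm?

⌈3925/162⌉ = 25 risers.
Each riser is 3925/25 = 157 mm (≤ 162 mm).
T = 654 − 2·157 = 340 mm, which satisfies the 329 mm minimum.
Going = (25 − 1) × 340 = 8160 mm.
Enclosure = 8160 + 992 + 1099 = 10251 mm.

10251 mm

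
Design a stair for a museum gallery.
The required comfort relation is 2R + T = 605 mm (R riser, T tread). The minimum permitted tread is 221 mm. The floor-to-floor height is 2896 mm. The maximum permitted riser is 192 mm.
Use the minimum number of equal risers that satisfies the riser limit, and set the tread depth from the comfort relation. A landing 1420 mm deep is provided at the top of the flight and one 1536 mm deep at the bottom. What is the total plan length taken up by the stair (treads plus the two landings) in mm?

2896 / 192 = 15.083 → round up to 16 risers.
Riser R = 2896 / 16 = 181 mm, within the 192 mm limit.
From 2R + T = 605: T = 605 − 362 = 243 mm.
Going = (16 − 1) × 243 = 3645 mm.
Enclosure = 3645 + 1420 + 1536 = 6601 mm.

6601 mm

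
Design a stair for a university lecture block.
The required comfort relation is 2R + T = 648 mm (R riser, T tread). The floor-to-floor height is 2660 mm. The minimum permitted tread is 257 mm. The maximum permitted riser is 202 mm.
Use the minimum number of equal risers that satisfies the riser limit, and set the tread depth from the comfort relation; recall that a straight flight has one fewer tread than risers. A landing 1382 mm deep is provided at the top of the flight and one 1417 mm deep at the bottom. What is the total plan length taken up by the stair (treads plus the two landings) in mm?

6283 mm

2660 / 202 = 13.17, so 14 risers are needed.
Riser R = 2660 / 14 = 190 mm, within the 202 mm limit.
From 2R + T = 648: T = 648 − 380 = 268 mm.
Going = (14 − 1) × 268 = 3484 mm.
Enclosure = 3484 + 1382 + 1417 = 6283 mm.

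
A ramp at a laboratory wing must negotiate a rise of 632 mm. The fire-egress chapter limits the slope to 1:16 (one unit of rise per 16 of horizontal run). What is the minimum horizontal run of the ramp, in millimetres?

At 1:16 the run is 16 × 632 = 10112 mm.

10112 mm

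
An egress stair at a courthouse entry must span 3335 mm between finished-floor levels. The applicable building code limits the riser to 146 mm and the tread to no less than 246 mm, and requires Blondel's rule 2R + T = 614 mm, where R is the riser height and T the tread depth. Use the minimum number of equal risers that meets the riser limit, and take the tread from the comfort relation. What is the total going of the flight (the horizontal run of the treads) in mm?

7128 mm

3335 / 146 = 22.84, so 23 risers are needed.
R = 3335 ÷ 23 = 145 mm.
From 2R + T = 614: T = 614 − 290 = 324 mm.
Treads = 23 − 1 = 22; going = 22 × 324 = 7128 mm.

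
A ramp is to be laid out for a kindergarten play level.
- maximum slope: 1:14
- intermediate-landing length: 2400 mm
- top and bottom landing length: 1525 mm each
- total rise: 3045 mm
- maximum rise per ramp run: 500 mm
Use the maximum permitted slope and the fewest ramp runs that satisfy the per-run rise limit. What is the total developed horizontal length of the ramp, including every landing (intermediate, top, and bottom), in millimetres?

3045 / 500 = 6.09, so 7 ramp runs are needed. That means 6 intermediate landings.
Horizontal run for 3045 mm of rise at 1:14 is 3045 × 14 = 42630 mm.
Intermediate landings: 6 × 2400 = 14400 mm.
Top and bottom landings: 2 × 1525 = 3050 mm.
Total = 42630 + 14400 + 3050 = 60080 mm.

60080 mm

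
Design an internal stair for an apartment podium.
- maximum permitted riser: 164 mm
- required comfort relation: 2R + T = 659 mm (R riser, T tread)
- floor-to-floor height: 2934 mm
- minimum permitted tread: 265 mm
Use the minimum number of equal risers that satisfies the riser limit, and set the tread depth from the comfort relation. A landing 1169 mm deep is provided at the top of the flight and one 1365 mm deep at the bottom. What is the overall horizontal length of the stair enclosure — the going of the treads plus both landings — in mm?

8195 mm

⌈2934/164⌉ = 18 risers.
R = 2934 ÷ 18 = 163 mm.
From 2R + T = 659: T = 659 − 326 = 333 mm.
18 risers give 17 treads; going = 17 × 333 = 5661 mm.
Add landings: 5661 + 1169 + 1365 = 8195 mm.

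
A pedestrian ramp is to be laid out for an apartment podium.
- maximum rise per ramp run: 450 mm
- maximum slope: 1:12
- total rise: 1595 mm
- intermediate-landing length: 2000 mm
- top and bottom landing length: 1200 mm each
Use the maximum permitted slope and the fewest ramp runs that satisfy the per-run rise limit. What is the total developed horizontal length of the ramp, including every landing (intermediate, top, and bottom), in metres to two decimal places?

1595 / 450 = 3.54, so 4 ramp runs are needed. That means 3 intermediate landings.
Ramp run (horizontal) at 1:12: 1595 × 12 = 19140 mm.
Intermediate landings: 3 × 2000 = 6000 mm.
Top and bottom landings: 2 × 1200 = 2400 mm.
Total = 19140 + 6000 + 2400 = 27540 mm.
= 27.54 m.

27.54 m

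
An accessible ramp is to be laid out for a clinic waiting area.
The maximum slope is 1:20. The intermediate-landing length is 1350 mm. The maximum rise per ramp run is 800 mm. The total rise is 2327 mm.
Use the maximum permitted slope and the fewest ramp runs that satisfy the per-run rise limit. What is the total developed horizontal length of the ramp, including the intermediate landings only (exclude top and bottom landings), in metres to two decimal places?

49.24 m

At most 800 each: 2327/800 = 2.91, giving 3 ramp runs. That means 2 intermediate landings.
Horizontal run for 2327 mm of rise at 1:20 is 2327 × 20 = 46540 mm.
Intermediate landings: 2 × 1350 = 2700 mm.
Total developed length = 46540 + 2700 = 49240 mm.
= 49.24 m.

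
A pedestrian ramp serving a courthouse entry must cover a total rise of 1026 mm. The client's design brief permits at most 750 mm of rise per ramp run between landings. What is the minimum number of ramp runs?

2 runs

1026 / 750 = 1.368 → round up to 2 ramp runs.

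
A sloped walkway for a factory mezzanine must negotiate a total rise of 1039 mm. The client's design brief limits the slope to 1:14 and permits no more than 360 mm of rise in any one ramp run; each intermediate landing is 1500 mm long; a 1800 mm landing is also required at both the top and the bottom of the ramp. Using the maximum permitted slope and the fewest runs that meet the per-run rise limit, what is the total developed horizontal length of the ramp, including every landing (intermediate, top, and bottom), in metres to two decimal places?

21.15 m

1039 / 360 = 2.89, so 3 ramp runs are needed. That means 2 intermediate landings.
Horizontal run for 1039 mm of rise at 1:14 is 1039 × 14 = 14546 mm.
2 intermediate landings contribute 2 × 1500 = 3000 mm.
Top and bottom landings: 2 × 1800 = 3600 mm.
Total = 14546 + 3000 + 3600 = 21146 mm.
= 21.15 m.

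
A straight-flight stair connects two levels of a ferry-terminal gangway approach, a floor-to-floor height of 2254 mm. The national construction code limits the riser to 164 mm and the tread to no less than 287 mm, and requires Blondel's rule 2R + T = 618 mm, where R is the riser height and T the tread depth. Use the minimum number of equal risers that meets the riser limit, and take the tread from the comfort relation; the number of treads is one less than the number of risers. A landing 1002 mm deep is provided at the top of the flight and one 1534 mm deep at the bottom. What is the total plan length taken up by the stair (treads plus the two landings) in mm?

⌈2254/164⌉ = 14 risers.
R = 2254 ÷ 14 = 161 mm.
Tread T = 618 − 2 × 161 = 296 mm (≥ 287 mm).
14 risers give 13 treads; going = 13 × 296 = 3848 mm.
Add landings: 3848 + 1002 + 1534 = 6384 mm.

6384 mm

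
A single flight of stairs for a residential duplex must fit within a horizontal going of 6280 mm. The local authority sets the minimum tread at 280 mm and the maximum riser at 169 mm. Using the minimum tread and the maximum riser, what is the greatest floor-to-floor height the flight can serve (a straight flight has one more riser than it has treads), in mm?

3887 mm

6280 / 280 = 22.43, so 22 treads fit.
Risers = treads + 1 = 23.
Maximum height = 23 × 169 = 3887 mm.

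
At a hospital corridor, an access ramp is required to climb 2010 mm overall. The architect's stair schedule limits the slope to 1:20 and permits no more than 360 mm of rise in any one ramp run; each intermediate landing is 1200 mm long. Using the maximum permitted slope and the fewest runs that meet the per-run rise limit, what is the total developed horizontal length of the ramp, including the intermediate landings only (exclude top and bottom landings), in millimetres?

46200 mm

At most 360 each: 2010/360 = 5.58, giving 6 ramp runs. That means 5 intermediate landings.
Ramp run (horizontal) at 1:20: 2010 × 20 = 40200 mm.
5 intermediate landings contribute 5 × 1200 = 6000 mm.
Total developed length = 40200 + 6000 = 46200 mm.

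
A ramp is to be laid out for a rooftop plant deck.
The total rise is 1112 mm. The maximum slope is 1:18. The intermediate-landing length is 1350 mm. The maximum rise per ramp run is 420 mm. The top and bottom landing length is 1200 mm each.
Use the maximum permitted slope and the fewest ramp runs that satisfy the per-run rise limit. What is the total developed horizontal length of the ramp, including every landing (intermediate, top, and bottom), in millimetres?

25116 mm

⌈1112/420⌉ = 3 ramp runs. That means 2 intermediate landings.
Ramp run (horizontal) at 1:18: 1112 × 18 = 20016 mm.
Intermediate landings: 2 × 1350 = 2700 mm.
Top and bottom landings: 2 × 1200 = 2400 mm.
Total = 20016 + 2700 + 2400 = 25116 mm.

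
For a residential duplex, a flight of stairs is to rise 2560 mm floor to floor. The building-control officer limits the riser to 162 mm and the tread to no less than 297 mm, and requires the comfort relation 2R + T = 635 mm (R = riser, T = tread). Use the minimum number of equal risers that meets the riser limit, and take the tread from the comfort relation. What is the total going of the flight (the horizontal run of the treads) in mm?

4725 mm

2560 / 162 = 15.80, so 16 risers are needed.
Riser R = 2560 / 16 = 160 mm, within the 162 mm limit.
Tread T = 635 − 2 × 160 = 315 mm (≥ 297 mm).
16 risers give 15 treads; going = 15 × 315 = 4725 mm.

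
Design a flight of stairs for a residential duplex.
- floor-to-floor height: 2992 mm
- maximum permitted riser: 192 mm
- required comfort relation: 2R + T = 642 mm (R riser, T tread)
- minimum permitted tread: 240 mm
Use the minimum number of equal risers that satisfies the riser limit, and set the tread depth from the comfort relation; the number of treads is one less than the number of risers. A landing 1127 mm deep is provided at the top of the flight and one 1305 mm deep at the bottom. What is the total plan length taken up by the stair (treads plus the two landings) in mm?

6452 mm

2992 / 192 = 15.583 → round up to 16 risers.
Each riser is 2992/16 = 187 mm (≤ 192 mm).
Tread T = 642 − 2 × 187 = 268 mm (≥ 240 mm).
16 risers give 15 treads; going = 15 × 268 = 4020 mm.
Enclosure = 4020 + 1127 + 1305 = 6452 mm.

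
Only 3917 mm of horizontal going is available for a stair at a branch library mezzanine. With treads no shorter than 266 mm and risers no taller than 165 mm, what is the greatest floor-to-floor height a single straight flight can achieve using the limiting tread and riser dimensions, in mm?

3917 / 266 = 14.73, so 14 treads fit.
Risers = treads + 1 = 15.
Maximum height = 15 × 165 = 2475 mm.

2475 mm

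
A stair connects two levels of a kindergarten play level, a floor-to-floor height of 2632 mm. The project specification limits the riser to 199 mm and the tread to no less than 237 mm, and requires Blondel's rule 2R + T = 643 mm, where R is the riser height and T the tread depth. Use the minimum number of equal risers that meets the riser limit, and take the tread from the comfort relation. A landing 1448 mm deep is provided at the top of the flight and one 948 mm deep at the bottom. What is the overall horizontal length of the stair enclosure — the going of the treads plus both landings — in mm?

At most 199 each: 2632/199 = 13.23, giving 14 risers.
Riser R = 2632 / 14 = 188 mm, within the 199 mm limit.
Tread T = 643 − 2 × 188 = 267 mm (≥ 237 mm).
Going = (14 − 1) × 267 = 3471 mm.
Enclosure = 3471 + 1448 + 948 = 5867 mm.

5867 mm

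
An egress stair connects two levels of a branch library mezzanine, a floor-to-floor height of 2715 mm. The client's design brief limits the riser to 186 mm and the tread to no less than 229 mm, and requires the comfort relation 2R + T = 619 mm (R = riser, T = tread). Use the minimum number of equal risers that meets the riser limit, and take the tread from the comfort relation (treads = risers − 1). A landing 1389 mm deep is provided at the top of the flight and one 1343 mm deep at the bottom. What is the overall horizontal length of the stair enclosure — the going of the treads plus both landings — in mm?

⌈2715/186⌉ = 15 risers.
Each riser is 2715/15 = 181 mm (≤ 186 mm).
From 2R + T = 619: T = 619 − 362 = 257 mm.
Treads = 15 − 1 = 14; going = 14 × 257 = 3598 mm.
Add landings: 3598 + 1389 + 1343 = 6330 mm.

6330 mm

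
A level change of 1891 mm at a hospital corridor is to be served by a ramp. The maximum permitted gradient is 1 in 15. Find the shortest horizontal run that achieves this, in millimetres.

28365 mm

Run = rise × 15 = 1891 × 15 = 28365 mm.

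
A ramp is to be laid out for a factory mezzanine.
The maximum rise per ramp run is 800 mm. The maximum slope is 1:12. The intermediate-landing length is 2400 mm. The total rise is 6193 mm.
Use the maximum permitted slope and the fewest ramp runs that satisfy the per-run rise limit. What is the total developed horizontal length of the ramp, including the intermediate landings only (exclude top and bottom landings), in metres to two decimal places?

At most 800 each: 6193/800 = 7.74, giving 8 ramp runs. That means 7 intermediate landings.
Horizontal run for 6193 mm of rise at 1:12 is 6193 × 12 = 74316 mm.
7 intermediate landings contribute 7 × 2400 = 16800 mm.
Developed length = 74316 + 16800 = 91116 mm.
= 91.12 m.

91.12 m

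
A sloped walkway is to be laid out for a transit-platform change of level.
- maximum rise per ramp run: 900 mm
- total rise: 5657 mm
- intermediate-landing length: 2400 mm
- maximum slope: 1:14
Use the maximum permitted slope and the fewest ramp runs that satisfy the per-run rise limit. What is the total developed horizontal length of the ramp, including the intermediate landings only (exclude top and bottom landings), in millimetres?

5657 / 900 = 6.29, so 7 ramp runs are needed. That means 6 intermediate landings.
Horizontal run for 5657 mm of rise at 1:14 is 5657 × 14 = 79198 mm.
Intermediate landings: 6 × 2400 = 14400 mm.
Developed length = 79198 + 14400 = 93598 mm.

93598 mm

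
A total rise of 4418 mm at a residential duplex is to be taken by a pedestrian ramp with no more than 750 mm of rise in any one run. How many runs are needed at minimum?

6 runs

4418 / 750 = 5.89, so 6 ramp runs are needed.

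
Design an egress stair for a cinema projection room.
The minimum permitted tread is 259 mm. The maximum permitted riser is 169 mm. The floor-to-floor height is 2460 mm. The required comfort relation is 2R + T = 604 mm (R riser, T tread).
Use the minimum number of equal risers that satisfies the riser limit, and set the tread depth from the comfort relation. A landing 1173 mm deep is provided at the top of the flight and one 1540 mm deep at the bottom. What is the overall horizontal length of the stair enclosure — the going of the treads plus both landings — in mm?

At most 169 each: 2460/169 = 14.56, giving 15 risers.
Each riser is 2460/15 = 164 mm (≤ 169 mm).
Tread T = 604 − 2 × 164 = 276 mm (≥ 259 mm).
Going = (15 − 1) × 276 = 3864 mm.
Enclosure = 3864 + 1173 + 1540 = 6577 mm.

6577 mm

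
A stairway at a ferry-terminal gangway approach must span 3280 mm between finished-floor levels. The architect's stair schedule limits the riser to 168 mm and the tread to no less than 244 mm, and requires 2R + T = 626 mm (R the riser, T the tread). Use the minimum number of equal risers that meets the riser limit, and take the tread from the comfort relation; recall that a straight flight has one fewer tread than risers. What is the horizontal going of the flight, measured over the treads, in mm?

3280 / 168 = 19.524 → round up to 20 risers.
Each riser is 3280/20 = 164 mm (≤ 168 mm).
Tread T = 626 − 2 × 164 = 298 mm (≥ 244 mm).
20 risers give 19 treads; going = 19 × 298 = 5662 mm.

5662 mm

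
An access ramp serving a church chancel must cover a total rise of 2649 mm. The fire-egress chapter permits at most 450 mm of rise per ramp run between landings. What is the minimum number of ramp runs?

⌈2649/450⌉ = 6 ramp runs.

6 runs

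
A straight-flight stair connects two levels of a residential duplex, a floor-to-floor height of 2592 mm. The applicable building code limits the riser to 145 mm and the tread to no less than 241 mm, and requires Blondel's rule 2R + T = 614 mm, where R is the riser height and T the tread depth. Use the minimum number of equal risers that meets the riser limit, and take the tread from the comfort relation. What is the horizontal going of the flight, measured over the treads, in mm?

⌈2592/145⌉ = 18 risers.
Riser R = 2592 / 18 = 144 mm, within the 145 mm limit.
From 2R + T = 614: T = 614 − 288 = 326 mm.
18 risers give 17 treads; going = 17 × 326 = 5542 mm.

5542 mm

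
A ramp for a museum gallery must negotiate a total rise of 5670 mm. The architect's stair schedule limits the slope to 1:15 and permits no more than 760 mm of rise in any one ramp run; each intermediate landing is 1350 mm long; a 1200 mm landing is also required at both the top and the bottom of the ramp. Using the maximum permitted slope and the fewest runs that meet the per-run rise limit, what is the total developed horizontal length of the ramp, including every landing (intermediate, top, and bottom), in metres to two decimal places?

96.90 m

5670 / 760 = 7.46, so 8 ramp runs are needed. That means 7 intermediate landings.
Ramp run (horizontal) at 1:15: 5670 × 15 = 85050 mm.
7 intermediate landings contribute 7 × 1350 = 9450 mm.
Top and bottom landings: 2 × 1200 = 2400 mm.
Total = 85050 + 9450 + 2400 = 96900 mm.
= 96.90 m.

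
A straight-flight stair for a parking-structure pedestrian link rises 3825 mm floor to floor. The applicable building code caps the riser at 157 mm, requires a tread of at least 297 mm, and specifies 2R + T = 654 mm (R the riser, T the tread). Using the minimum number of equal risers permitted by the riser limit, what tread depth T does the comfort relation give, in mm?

3825 / 157 = 24.363 → round up to 25 risers.
R = 3825 ÷ 25 = 153 mm.
T = 654 − 2·153 = 348 mm, which satisfies the 297 mm minimum.

348 mm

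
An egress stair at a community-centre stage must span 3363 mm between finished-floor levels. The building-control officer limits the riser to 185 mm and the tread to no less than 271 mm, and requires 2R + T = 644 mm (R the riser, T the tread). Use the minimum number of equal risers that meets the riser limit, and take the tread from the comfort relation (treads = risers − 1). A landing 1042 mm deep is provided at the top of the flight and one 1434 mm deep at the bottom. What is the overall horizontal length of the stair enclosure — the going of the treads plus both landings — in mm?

3363 / 185 = 18.18, so 19 risers are needed.
Riser R = 3363 / 19 = 177 mm, within the 185 mm limit.
From 2R + T = 644: T = 644 − 354 = 290 mm.
Going = (19 − 1) × 290 = 5220 mm.
Enclosure = 5220 + 1042 + 1434 = 7696 mm.

7696 mm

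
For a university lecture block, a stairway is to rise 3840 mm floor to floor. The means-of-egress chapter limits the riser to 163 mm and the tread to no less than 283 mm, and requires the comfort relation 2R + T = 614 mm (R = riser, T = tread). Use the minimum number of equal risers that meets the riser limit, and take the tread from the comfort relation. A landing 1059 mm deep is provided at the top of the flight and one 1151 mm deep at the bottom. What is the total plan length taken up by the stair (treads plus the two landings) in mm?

⌈3840/163⌉ = 24 risers.
R = 3840 ÷ 24 = 160 mm.
Tread T = 614 − 2 × 160 = 294 mm (≥ 283 mm).
Treads = 24 − 1 = 23; going = 23 × 294 = 6762 mm.
Add landings: 6762 + 1059 + 1151 = 8972 mm.

8972 mm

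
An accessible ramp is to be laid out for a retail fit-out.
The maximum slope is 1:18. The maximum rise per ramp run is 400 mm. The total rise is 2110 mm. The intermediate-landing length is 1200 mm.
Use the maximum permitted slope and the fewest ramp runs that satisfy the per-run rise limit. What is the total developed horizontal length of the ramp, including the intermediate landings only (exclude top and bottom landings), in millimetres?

43980 mm

2110 / 400 = 5.28, so 6 ramp runs are needed. That means 5 intermediate landings.
Horizontal run for 2110 mm of rise at 1:18 is 2110 × 18 = 37980 mm.
Intermediate landings: 5 × 1200 = 6000 mm.
Total developed length = 37980 + 6000 = 43980 mm.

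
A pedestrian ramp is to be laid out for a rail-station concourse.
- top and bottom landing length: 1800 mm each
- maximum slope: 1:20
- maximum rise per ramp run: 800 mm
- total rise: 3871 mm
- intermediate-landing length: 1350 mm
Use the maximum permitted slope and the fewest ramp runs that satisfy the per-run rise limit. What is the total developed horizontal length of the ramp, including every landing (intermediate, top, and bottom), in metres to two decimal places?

86.42 m

3871 / 800 = 4.839 → round up to 5 ramp runs. That means 4 intermediate landings.
Horizontal run for 3871 mm of rise at 1:20 is 3871 × 20 = 77420 mm.
4 intermediate landings contribute 4 × 1350 = 5400 mm.
Top and bottom landings: 2 × 1800 = 3600 mm.
Total = 77420 + 5400 + 3600 = 86420 mm.
= 86.42 m.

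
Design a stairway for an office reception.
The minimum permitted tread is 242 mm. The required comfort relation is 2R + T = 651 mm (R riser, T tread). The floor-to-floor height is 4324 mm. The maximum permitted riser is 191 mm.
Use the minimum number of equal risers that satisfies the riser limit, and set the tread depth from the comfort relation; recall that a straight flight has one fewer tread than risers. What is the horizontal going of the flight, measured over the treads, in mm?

6050 mm

⌈4324/191⌉ = 23 risers.
Each riser is 4324/23 = 188 mm (≤ 191 mm).
From 2R + T = 651: T = 651 − 376 = 275 mm.
Treads = 23 − 1 = 22; going = 22 × 275 = 6050 mm.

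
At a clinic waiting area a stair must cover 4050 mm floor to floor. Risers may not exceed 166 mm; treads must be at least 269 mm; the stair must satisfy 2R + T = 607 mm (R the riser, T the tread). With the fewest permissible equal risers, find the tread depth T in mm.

283 mm

4050 / 166 = 24.398 → round up to 25 risers.
Riser R = 4050 / 25 = 162 mm, within the 166 mm limit.
Tread T = 607 − 2 × 162 = 283 mm (≥ 269 mm).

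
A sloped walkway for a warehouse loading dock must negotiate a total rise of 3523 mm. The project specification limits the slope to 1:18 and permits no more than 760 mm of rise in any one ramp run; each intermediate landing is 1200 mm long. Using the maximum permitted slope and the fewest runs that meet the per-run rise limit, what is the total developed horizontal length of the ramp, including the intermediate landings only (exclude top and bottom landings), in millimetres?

68214 mm

3523 / 760 = 4.64, so 5 ramp runs are needed. That means 4 intermediate landings.
Ramp run (horizontal) at 1:18: 3523 × 18 = 63414 mm.
Intermediate landings: 4 × 1200 = 4800 mm.
Total developed length = 63414 + 4800 = 68214 mm.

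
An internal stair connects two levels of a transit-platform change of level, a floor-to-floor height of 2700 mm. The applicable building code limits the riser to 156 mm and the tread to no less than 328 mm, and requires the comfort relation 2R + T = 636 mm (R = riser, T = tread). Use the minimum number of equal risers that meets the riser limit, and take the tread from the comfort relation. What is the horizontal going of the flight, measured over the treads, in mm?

2700 / 156 = 17.31, so 18 risers are needed.
Riser R = 2700 / 18 = 150 mm, within the 156 mm limit.
From 2R + T = 636: T = 636 − 300 = 336 mm.
18 risers give 17 treads; going = 17 × 336 = 5712 mm.

5712 mm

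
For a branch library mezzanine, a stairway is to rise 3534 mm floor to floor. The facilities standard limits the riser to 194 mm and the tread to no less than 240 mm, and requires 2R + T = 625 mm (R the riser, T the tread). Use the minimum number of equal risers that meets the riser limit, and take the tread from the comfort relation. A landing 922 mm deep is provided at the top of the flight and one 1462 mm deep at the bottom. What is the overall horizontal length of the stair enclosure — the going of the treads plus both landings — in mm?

6938 mm

At most 194 each: 3534/194 = 18.22, giving 19 risers.
R = 3534 ÷ 19 = 186 mm.
Tread T = 625 − 2 × 186 = 253 mm (≥ 240 mm).
19 risers give 18 treads; going = 18 × 253 = 4554 mm.
Add landings: 4554 + 922 + 1462 = 6938 mm.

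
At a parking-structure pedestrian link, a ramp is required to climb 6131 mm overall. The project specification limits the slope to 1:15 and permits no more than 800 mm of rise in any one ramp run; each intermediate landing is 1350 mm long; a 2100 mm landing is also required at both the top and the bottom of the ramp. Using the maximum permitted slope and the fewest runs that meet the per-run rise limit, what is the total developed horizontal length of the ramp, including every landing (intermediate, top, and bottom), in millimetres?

105615 mm

At most 800 each: 6131/800 = 7.66, giving 8 ramp runs. That means 7 intermediate landings.
Ramp run (horizontal) at 1:15: 6131 × 15 = 91965 mm.
Intermediate landings: 7 × 1350 = 9450 mm.
Top and bottom landings: 2 × 2100 = 4200 mm.
Total = 91965 + 9450 + 4200 = 105615 mm.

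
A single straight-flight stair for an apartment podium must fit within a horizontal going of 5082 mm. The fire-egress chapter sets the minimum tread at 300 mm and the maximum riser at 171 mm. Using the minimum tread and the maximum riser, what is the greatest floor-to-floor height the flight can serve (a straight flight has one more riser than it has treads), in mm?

Treads that fit: ⌊5082 / 300⌋ = 16.
Risers = treads + 1 = 17.
Maximum height = 17 × 171 = 2907 mm.

2907 mm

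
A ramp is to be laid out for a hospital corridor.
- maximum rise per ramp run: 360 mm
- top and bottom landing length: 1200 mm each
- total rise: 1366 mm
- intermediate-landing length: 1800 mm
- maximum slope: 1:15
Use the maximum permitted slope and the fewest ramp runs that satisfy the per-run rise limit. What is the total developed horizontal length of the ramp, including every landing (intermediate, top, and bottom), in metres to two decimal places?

1366 / 360 = 3.794 → round up to 4 ramp runs. That means 3 intermediate landings.
Horizontal run for 1366 mm of rise at 1:15 is 1366 × 15 = 20490 mm.
3 intermediate landings contribute 3 × 1800 = 5400 mm.
Top and bottom landings: 2 × 1200 = 2400 mm.
Total = 20490 + 5400 + 2400 = 28290 mm.
= 28.29 m.

28.29 m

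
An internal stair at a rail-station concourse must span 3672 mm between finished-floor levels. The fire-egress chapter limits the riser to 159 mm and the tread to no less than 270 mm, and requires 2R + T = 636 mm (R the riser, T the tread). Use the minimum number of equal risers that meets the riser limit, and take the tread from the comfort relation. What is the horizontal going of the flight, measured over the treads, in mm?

At most 159 each: 3672/159 = 23.09, giving 24 risers.
R = 3672 ÷ 24 = 153 mm.
Tread T = 636 − 2 × 153 = 330 mm (≥ 270 mm).
Treads = 24 − 1 = 23; going = 23 × 330 = 7590 mm.

7590 mm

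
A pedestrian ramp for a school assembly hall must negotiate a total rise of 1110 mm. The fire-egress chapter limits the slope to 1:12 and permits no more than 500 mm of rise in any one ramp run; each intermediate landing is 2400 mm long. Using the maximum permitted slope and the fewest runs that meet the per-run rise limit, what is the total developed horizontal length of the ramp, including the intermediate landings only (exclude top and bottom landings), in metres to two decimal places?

⌈1110/500⌉ = 3 ramp runs. That means 2 intermediate landings.
Ramp run (horizontal) at 1:12: 1110 × 12 = 13320 mm.
2 intermediate landings contribute 2 × 2400 = 4800 mm.
Total developed length = 13320 + 4800 = 18120 mm.
= 18.12 m.

18.12 m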